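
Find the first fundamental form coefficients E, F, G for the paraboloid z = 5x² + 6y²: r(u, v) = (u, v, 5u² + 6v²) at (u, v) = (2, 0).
E = 401;  F = 0;  G = 1

Partials: r_u = (1, 0, 10*u), r_v = (0, 1, 12*v). As functions of (u, v):
  E = r_u · r_u = 100*u^2 + 1,
  F = r_u · r_v = 120*u*v,
  G = r_v · r_v = 144*v^2 + 1.
Evaluating at (u, v) = (2, 0): E = 401, F = 0, G = 1.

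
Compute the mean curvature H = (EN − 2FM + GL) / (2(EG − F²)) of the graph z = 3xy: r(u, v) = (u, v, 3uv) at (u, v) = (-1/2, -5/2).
H = -135*sqrt(238)/28322

With E = 9*v^2 + 1, F = 9*u*v, G = 9*u^2 + 1, L = 0, M = 3/sqrt(9*u^2 + 9*v^2 + 1), N = 0, assemble
  H = (EN − 2FM + GL) / (2(EG − F²)) = -27*u*v/(9*u^2 + 9*v^2 + 1)^(3/2).
At (u, v) = (-1/2, -5/2): H = -135*sqrt(238)/28322.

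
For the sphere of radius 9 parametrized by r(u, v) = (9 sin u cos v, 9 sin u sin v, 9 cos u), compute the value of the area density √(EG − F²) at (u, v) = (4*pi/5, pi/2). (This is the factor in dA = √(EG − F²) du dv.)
√(EG − F²)|_{(4*pi/5, pi/2)} = 81*sqrt(10 - 2*sqrt(5))/4

E = 81, F = 0, G = 81*sin(u)^2, so EG − F² = 6561*sin(u)^2. Taking the positive square root: √(EG − F²) = 81*Abs(sin(u)). At (u, v) = (4*pi/5, pi/2): 81*sqrt(10 - 2*sqrt(5))/4.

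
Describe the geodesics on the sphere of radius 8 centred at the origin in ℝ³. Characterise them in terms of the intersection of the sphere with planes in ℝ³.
Geodesics on the sphere of radius 8 are great circles — circles of radius 8 obtained as the intersection of the sphere with planes through the origin (the centre of the sphere).

A curve α(t) of nonzero constant speed on the sphere of radius 8 is a geodesic iff its acceleration α̈ is everywhere normal to the surface, i.e. parallel to the radial vector α(t). Then d/dt(α × α̇) = α̇ × α̇ + α × α̈ = 0, so α × α̇ is a constant vector n ≠ 0 and α(t) · n = 0 for all t: α lies in the plane through the origin with normal n. The intersection of that plane with the sphere is a circle of radius 8 (a great circle). Conversely, a great circle traversed at constant speed has centripetal acceleration pointing at the origin, hence normal to the sphere, so every great circle is a geodesic.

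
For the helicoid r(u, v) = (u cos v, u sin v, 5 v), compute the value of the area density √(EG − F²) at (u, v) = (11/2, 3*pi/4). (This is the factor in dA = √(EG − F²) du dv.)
√(EG − F²)|_{(11/2, 3*pi/4)} = sqrt(221)/2

E = 1, F = 0, G = u^2 + 25, so EG − F² = u^2 + 25. Taking the positive square root: √(EG − F²) = sqrt(u^2 + 25). At (u, v) = (11/2, 3*pi/4): sqrt(221)/2.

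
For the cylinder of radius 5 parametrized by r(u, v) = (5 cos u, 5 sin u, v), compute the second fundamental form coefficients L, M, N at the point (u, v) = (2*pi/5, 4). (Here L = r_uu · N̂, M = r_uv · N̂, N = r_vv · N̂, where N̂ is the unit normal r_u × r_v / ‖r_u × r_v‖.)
L = -5;  M = 0;  N = 0

Compute the unit normal N̂(u, v) = (cos(u), sin(u), 0), and the second partials r_uu, r_uv, r_vv. Take dot products:
  L(u, v) = r_uu · N̂ = -5,
  M(u, v) = r_uv · N̂ = 0,
  N(u, v) = r_vv · N̂ = 0.
Evaluating at (u, v) = (2*pi/5, 4):
  L = -5, M = 0, N = 0.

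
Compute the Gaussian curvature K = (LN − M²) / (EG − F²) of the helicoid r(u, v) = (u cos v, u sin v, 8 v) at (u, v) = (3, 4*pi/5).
K = -64/5329

Coefficients of the first fundamental form: E = 1, F = 0, G = u^2 + 64.
Coefficients of the second fundamental form: L = 0, M = -8/sqrt(u^2 + 64), N = 0.
Assemble K = (LN − M²)/(EG − F²) = -64/(u^2 + 64)^2. At (u, v) = (3, 4*pi/5): K = -64/5329.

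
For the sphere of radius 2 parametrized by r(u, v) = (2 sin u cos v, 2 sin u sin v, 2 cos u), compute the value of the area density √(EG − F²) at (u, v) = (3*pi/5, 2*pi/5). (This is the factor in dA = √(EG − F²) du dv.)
√(EG − F²)|_{(3*pi/5, 2*pi/5)} = sqrt(2*sqrt(5) + 10)

E = 4, F = 0, G = 4*sin(u)^2, so EG − F² = 16*sin(u)^2. Taking the positive square root: √(EG − F²) = 4*Abs(sin(u)). At (u, v) = (3*pi/5, 2*pi/5): sqrt(2*sqrt(5) + 10).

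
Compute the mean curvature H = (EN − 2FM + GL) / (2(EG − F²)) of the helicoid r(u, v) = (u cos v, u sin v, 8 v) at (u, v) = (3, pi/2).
H = 0

With E = 1, F = 0, G = u^2 + 64, L = 0, M = -8/sqrt(u^2 + 64), N = 0, assemble
  H = (EN − 2FM + GL) / (2(EG − F²)) = 0.
At (u, v) = (3, pi/2): H = 0.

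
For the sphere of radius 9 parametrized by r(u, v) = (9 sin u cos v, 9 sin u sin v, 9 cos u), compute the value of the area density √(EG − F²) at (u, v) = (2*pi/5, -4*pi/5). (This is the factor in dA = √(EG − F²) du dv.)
√(EG − F²)|_{(2*pi/5, -4*pi/5)} = 81*sqrt(2*sqrt(5) + 10)/4

E = 81, F = 0, G = 81*sin(u)^2, so EG − F² = 6561*sin(u)^2. Taking the positive square root: √(EG − F²) = 81*Abs(sin(u)). At (u, v) = (2*pi/5, -4*pi/5): 81*sqrt(2*sqrt(5) + 10)/4.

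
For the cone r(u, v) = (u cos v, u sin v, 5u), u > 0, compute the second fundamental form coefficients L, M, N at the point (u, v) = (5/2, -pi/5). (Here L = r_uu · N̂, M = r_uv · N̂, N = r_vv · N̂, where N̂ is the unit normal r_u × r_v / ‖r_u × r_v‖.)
L = 0;  M = 0;  N = 25*sqrt(26)/52

Compute the unit normal N̂(u, v) = (-5*sqrt(26)*u*cos(v)/(26*Abs(u)), -5*sqrt(26)*u*sin(v)/(26*Abs(u)), sqrt(26)*u/(26*Abs(u))), and the second partials r_uu, r_uv, r_vv. Take dot products:
  L(u, v) = r_uu · N̂ = 0,
  M(u, v) = r_uv · N̂ = 0,
  N(u, v) = r_vv · N̂ = 5*sqrt(26)*u^2/(26*Abs(u)).
Evaluating at (u, v) = (5/2, -pi/5):
  L = 0, M = 0, N = 25*sqrt(26)/52.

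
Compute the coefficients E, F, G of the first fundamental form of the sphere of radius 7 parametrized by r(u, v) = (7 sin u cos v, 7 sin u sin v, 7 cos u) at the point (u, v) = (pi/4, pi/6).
E = 49;  F = 0;  G = 49/2

Partials: r_u = (7*cos(u)*cos(v), 7*sin(v)*cos(u), -7*sin(u)), r_v = (-7*sin(u)*sin(v), 7*sin(u)*cos(v), 0). As functions of (u, v):
  E = r_u · r_u = 49,
  F = r_u · r_v = 0,
  G = r_v · r_v = 49*sin(u)^2.
Evaluating at (u, v) = (pi/4, pi/6): E = 49, F = 0, G = 49/2.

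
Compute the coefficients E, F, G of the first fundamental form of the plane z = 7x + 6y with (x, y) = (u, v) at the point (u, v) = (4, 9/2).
E = 50;  F = 42;  G = 37

Partials: r_u = (1, 0, 7), r_v = (0, 1, 6). As functions of (u, v):
  E = r_u · r_u = 50,
  F = r_u · r_v = 42,
  G = r_v · r_v = 37.
Evaluating at (u, v) = (4, 9/2): E = 50, F = 42, G = 37.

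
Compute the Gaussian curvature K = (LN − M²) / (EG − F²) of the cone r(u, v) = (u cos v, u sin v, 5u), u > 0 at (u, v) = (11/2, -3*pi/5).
K = 0

Coefficients of the first fundamental form: E = 26, F = 0, G = u^2.
Coefficients of the second fundamental form: L = 0, M = 0, N = 5*sqrt(26)*u^2/(26*Abs(u)).
Assemble K = (LN − M²)/(EG − F²) = 0. At (u, v) = (11/2, -3*pi/5): K = 0.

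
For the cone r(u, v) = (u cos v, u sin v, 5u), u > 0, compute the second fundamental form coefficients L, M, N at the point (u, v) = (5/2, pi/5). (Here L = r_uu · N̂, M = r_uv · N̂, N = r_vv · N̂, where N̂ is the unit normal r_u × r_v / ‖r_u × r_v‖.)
L = 0;  M = 0;  N = 25*sqrt(26)/52

Compute the unit normal N̂(u, v) = (-5*sqrt(26)*u*cos(v)/(26*Abs(u)), -5*sqrt(26)*u*sin(v)/(26*Abs(u)), sqrt(26)*u/(26*Abs(u))), and the second partials r_uu, r_uv, r_vv. Take dot products:
  L(u, v) = r_uu · N̂ = 0,
  M(u, v) = r_uv · N̂ = 0,
  N(u, v) = r_vv · N̂ = 5*sqrt(26)*u^2/(26*Abs(u)).
Evaluating at (u, v) = (5/2, pi/5):
  L = 0, M = 0, N = 25*sqrt(26)/52.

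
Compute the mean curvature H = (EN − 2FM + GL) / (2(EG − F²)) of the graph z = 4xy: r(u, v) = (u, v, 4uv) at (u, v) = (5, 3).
H = -192*sqrt(545)/59405

With E = 16*v^2 + 1, F = 16*u*v, G = 16*u^2 + 1, L = 0, M = 4/sqrt(16*u^2 + 16*v^2 + 1), N = 0, assemble
  H = (EN − 2FM + GL) / (2(EG − F²)) = -64*u*v/(16*u^2 + 16*v^2 + 1)^(3/2).
At (u, v) = (5, 3): H = -192*sqrt(545)/59405.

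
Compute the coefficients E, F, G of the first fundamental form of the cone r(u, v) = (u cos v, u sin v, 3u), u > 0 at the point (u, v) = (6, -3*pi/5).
E = 10;  F = 0;  G = 36

Partials: r_u = (cos(v), sin(v), 3), r_v = (-u*sin(v), u*cos(v), 0). As functions of (u, v):
  E = r_u · r_u = 10,
  F = r_u · r_v = 0,
  G = r_v · r_v = u^2.
Evaluating at (u, v) = (6, -3*pi/5): E = 10, F = 0, G = 36.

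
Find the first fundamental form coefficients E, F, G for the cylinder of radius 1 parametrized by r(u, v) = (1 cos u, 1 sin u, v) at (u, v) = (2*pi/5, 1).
E = 1;  F = 0;  G = 1

Partials: r_u = (-sin(u), cos(u), 0), r_v = (0, 0, 1). As functions of (u, v):
  E = r_u · r_u = 1,
  F = r_u · r_v = 0,
  G = r_v · r_v = 1.
Evaluating at (u, v) = (2*pi/5, 1): E = 1, F = 0, G = 1.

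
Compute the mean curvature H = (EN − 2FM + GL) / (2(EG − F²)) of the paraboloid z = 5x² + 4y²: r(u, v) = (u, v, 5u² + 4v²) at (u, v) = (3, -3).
H = 927*sqrt(1477)/311647

With E = 100*u^2 + 1, F = 80*u*v, G = 64*v^2 + 1, L = 10/sqrt(100*u^2 + 64*v^2 + 1), M = 0, N = 8/sqrt(100*u^2 + 64*v^2 + 1), assemble
  H = (EN − 2FM + GL) / (2(EG − F²)) = (400*u^2 + 320*v^2 + 9)/(100*u^2 + 64*v^2 + 1)^(3/2).
At (u, v) = (3, -3): H = 927*sqrt(1477)/311647.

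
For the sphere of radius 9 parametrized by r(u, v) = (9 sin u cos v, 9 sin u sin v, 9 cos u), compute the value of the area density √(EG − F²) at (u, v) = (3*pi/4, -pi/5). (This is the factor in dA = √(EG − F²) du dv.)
√(EG − F²)|_{(3*pi/4, -pi/5)} = 81*sqrt(2)/2

E = 81, F = 0, G = 81*sin(u)^2, so EG − F² = 6561*sin(u)^2. Taking the positive square root: √(EG − F²) = 81*Abs(sin(u)). At (u, v) = (3*pi/4, -pi/5): 81*sqrt(2)/2.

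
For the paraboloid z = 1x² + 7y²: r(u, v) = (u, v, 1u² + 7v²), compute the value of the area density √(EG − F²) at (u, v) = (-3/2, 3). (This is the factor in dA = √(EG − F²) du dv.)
√(EG − F²)|_{(-3/2, 3)} = sqrt(1774)

E = 4*u^2 + 1, F = 28*u*v, G = 196*v^2 + 1, so EG − F² = 4*u^2 + 196*v^2 + 1. Taking the positive square root: √(EG − F²) = sqrt(4*u^2 + 196*v^2 + 1). At (u, v) = (-3/2, 3): sqrt(1774).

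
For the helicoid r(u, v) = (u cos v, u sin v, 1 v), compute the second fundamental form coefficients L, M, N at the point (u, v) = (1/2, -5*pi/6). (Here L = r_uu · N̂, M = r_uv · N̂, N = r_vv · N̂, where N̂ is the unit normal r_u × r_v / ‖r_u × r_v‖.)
L = 0;  M = -2*sqrt(5)/5;  N = 0

Compute the unit normal N̂(u, v) = (sin(v)/sqrt(u^2 + 1), -cos(v)/sqrt(u^2 + 1), u/sqrt(u^2 + 1)), and the second partials r_uu, r_uv, r_vv. Take dot products:
  L(u, v) = r_uu · N̂ = 0,
  M(u, v) = r_uv · N̂ = -1/sqrt(u^2 + 1),
  N(u, v) = r_vv · N̂ = 0.
Evaluating at (u, v) = (1/2, -5*pi/6):
  L = 0, M = -2*sqrt(5)/5, N = 0.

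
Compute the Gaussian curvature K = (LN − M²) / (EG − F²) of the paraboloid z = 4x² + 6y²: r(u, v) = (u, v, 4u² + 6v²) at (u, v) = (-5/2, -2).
K = 96/954529

Coefficients of the first fundamental form: E = 64*u^2 + 1, F = 96*u*v, G = 144*v^2 + 1.
Coefficients of the second fundamental form: L = 8/sqrt(64*u^2 + 144*v^2 + 1), M = 0, N = 12/sqrt(64*u^2 + 144*v^2 + 1).
Assemble K = (LN − M²)/(EG − F²) = 96/(4096*u^4 + 18432*u^2*v^2 + 128*u^2 + 20736*v^4 + 288*v^2 + 1). At (u, v) = (-5/2, -2): K = 96/954529.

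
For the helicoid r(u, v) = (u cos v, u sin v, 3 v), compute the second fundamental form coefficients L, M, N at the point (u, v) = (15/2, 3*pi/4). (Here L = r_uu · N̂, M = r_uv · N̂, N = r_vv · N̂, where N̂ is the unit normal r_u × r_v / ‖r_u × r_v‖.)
L = 0;  M = -2*sqrt(29)/29;  N = 0

Compute the unit normal N̂(u, v) = (3*sin(v)/sqrt(u^2 + 9), -3*cos(v)/sqrt(u^2 + 9), u/sqrt(u^2 + 9)), and the second partials r_uu, r_uv, r_vv. Take dot products:
  L(u, v) = r_uu · N̂ = 0,
  M(u, v) = r_uv · N̂ = -3/sqrt(u^2 + 9),
  N(u, v) = r_vv · N̂ = 0.
Evaluating at (u, v) = (15/2, 3*pi/4):
  L = 0, M = -2*sqrt(29)/29, N = 0.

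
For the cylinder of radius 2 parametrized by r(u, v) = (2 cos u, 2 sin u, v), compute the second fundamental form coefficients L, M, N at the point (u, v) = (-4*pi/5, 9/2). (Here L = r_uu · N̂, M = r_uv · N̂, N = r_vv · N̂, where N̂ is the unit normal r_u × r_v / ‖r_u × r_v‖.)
L = -2;  M = 0;  N = 0

Compute the unit normal N̂(u, v) = (cos(u), sin(u), 0), and the second partials r_uu, r_uv, r_vv. Take dot products:
  L(u, v) = r_uu · N̂ = -2,
  M(u, v) = r_uv · N̂ = 0,
  N(u, v) = r_vv · N̂ = 0.
Evaluating at (u, v) = (-4*pi/5, 9/2):
  L = -2, M = 0, N = 0.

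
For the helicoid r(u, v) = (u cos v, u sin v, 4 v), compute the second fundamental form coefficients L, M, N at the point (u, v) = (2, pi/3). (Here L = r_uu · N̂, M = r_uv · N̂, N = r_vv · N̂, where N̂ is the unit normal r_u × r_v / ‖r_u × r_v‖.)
L = 0;  M = -2*sqrt(5)/5;  N = 0

Compute the unit normal N̂(u, v) = (4*sin(v)/sqrt(u^2 + 16), -4*cos(v)/sqrt(u^2 + 16), u/sqrt(u^2 + 16)), and the second partials r_uu, r_uv, r_vv. Take dot products:
  L(u, v) = r_uu · N̂ = 0,
  M(u, v) = r_uv · N̂ = -4/sqrt(u^2 + 16),
  N(u, v) = r_vv · N̂ = 0.
Evaluating at (u, v) = (2, pi/3):
  L = 0, M = -2*sqrt(5)/5, N = 0.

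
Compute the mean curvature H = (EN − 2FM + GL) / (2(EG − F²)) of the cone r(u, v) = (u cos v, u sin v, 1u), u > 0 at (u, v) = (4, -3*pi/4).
H = sqrt(2)/16

With E = 2, F = 0, G = u^2, L = 0, M = 0, N = sqrt(2)*u^2/(2*Abs(u)), assemble
  H = (EN − 2FM + GL) / (2(EG − F²)) = sqrt(2)/(4*Abs(u)).
At (u, v) = (4, -3*pi/4): H = sqrt(2)/16.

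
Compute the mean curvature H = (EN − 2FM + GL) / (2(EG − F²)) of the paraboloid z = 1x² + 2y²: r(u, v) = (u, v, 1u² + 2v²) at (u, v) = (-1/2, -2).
H = 23*sqrt(66)/1452

With E = 4*u^2 + 1, F = 8*u*v, G = 16*v^2 + 1, L = 2/sqrt(4*u^2 + 16*v^2 + 1), M = 0, N = 4/sqrt(4*u^2 + 16*v^2 + 1), assemble
  H = (EN − 2FM + GL) / (2(EG − F²)) = (8*u^2 + 16*v^2 + 3)/(4*u^2 + 16*v^2 + 1)^(3/2).
At (u, v) = (-1/2, -2): H = 23*sqrt(66)/1452.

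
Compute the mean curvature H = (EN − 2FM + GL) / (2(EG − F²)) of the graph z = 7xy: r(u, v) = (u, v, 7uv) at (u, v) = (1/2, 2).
H = -2744*sqrt(93)/233523

With E = 49*v^2 + 1, F = 49*u*v, G = 49*u^2 + 1, L = 0, M = 7/sqrt(49*u^2 + 49*v^2 + 1), N = 0, assemble
  H = (EN − 2FM + GL) / (2(EG − F²)) = -343*u*v/(49*u^2 + 49*v^2 + 1)^(3/2).
At (u, v) = (1/2, 2): H = -2744*sqrt(93)/233523.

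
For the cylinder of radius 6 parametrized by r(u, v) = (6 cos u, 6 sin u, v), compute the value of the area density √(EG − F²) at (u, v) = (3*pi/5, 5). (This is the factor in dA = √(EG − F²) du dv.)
√(EG − F²)|_{(3*pi/5, 5)} = 6

E = 36, F = 0, G = 1, so EG − F² = 36. Taking the positive square root: √(EG − F²) = 6. At (u, v) = (3*pi/5, 5): 6.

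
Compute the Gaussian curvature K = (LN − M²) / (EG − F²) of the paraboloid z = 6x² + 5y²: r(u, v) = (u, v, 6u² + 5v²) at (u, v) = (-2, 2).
K = 120/954529

Coefficients of the first fundamental form: E = 144*u^2 + 1, F = 120*u*v, G = 100*v^2 + 1.
Coefficients of the second fundamental form: L = 12/sqrt(144*u^2 + 100*v^2 + 1), M = 0, N = 10/sqrt(144*u^2 + 100*v^2 + 1).
Assemble K = (LN − M²)/(EG − F²) = 120/(20736*u^4 + 28800*u^2*v^2 + 288*u^2 + 10000*v^4 + 200*v^2 + 1). At (u, v) = (-2, 2): K = 120/954529.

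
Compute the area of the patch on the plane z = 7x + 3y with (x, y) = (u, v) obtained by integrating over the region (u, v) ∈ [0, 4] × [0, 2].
Area = 8*sqrt(59)

Area = ∫∫ √(EG − F²) du dv with √(EG − F²) = sqrt(59). Integrating over [0, 4] × [0, 2] gives 8*sqrt(59).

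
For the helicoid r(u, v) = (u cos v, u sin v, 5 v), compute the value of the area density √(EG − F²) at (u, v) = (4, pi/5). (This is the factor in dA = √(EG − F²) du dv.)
√(EG − F²)|_{(4, pi/5)} = sqrt(41)

E = 1, F = 0, G = u^2 + 25, so EG − F² = u^2 + 25. Taking the positive square root: √(EG − F²) = sqrt(u^2 + 25). At (u, v) = (4, pi/5): sqrt(41).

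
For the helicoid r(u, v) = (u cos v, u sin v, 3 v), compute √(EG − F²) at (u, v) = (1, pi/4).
√(EG − F²)|_{(1, pi/4)} = sqrt(10)

E = 1, F = 0, G = u^2 + 9; EG − F² = u^2 + 9; √(EG − F²) = sqrt(u^2 + 9). At the given point: sqrt(10).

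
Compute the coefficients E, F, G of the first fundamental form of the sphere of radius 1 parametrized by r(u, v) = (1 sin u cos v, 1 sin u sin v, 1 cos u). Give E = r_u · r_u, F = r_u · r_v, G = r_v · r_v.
E = 1;  F = 0;  G = sin(u)^2

Compute partials: r_u = (cos(u)*cos(v), sin(v)*cos(u), -sin(u)), r_v = (-sin(u)*sin(v), sin(u)*cos(v), 0). Then
  E = r_u · r_u = 1,
  F = r_u · r_v = 0,
  G = r_v · r_v = sin(u)^2.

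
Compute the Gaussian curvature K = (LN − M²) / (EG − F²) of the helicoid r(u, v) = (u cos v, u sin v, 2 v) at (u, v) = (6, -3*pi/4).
K = -1/400

Coefficients of the first fundamental form: E = 1, F = 0, G = u^2 + 4.
Coefficients of the second fundamental form: L = 0, M = -2/sqrt(u^2 + 4), N = 0.
Assemble K = (LN − M²)/(EG − F²) = -4/(u^2 + 4)^2. At (u, v) = (6, -3*pi/4): K = -1/400.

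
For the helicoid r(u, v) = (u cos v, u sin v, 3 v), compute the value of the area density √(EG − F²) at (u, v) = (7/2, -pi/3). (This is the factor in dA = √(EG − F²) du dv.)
√(EG − F²)|_{(7/2, -pi/3)} = sqrt(85)/2

E = 1, F = 0, G = u^2 + 9, so EG − F² = u^2 + 9. Taking the positive square root: √(EG − F²) = sqrt(u^2 + 9). At (u, v) = (7/2, -pi/3): sqrt(85)/2.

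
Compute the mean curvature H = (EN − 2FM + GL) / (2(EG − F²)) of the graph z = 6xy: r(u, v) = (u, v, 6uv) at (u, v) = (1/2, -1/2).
H = 54*sqrt(19)/361

With E = 36*v^2 + 1, F = 36*u*v, G = 36*u^2 + 1, L = 0, M = 6/sqrt(36*u^2 + 36*v^2 + 1), N = 0, assemble
  H = (EN − 2FM + GL) / (2(EG − F²)) = -216*u*v/(36*u^2 + 36*v^2 + 1)^(3/2).
At (u, v) = (1/2, -1/2): H = 54*sqrt(19)/361.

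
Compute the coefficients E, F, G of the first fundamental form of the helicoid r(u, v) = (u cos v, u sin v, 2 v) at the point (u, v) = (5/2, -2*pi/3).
E = 1;  F = 0;  G = 41/4

Partials: r_u = (cos(v), sin(v), 0), r_v = (-u*sin(v), u*cos(v), 2). As functions of (u, v):
  E = r_u · r_u = 1,
  F = r_u · r_v = 0,
  G = r_v · r_v = u^2 + 4.
Evaluating at (u, v) = (5/2, -2*pi/3): E = 1, F = 0, G = 41/4.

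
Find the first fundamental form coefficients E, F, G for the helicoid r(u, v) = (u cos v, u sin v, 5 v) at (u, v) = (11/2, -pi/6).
E = 1;  F = 0;  G = 221/4

Partials: r_u = (cos(v), sin(v), 0), r_v = (-u*sin(v), u*cos(v), 5). As functions of (u, v):
  E = r_u · r_u = 1,
  F = r_u · r_v = 0,
  G = r_v · r_v = u^2 + 25.
Evaluating at (u, v) = (11/2, -pi/6): E = 1, F = 0, G = 221/4.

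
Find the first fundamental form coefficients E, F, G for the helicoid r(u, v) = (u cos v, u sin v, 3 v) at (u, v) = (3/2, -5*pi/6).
E = 1;  F = 0;  G = 45/4

Partials: r_u = (cos(v), sin(v), 0), r_v = (-u*sin(v), u*cos(v), 3). As functions of (u, v):
  E = r_u · r_u = 1,
  F = r_u · r_v = 0,
  G = r_v · r_v = u^2 + 9.
Evaluating at (u, v) = (3/2, -5*pi/6): E = 1, F = 0, G = 45/4.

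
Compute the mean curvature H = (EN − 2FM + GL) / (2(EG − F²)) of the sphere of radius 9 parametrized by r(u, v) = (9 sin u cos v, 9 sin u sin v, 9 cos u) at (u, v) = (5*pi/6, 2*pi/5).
H = -1/9

With E = 81, F = 0, G = 81*sin(u)^2, L = -9*sin(u)/Abs(sin(u)), M = 0, N = -9*sin(u)^3/Abs(sin(u)), assemble
  H = (EN − 2FM + GL) / (2(EG − F²)) = -sin(u)/(9*Abs(sin(u))).
At (u, v) = (5*pi/6, 2*pi/5): H = -1/9.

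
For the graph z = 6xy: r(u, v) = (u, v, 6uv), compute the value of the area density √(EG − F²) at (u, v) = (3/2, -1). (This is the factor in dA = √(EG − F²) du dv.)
√(EG − F²)|_{(3/2, -1)} = sqrt(118)

E = 36*v^2 + 1, F = 36*u*v, G = 36*u^2 + 1, so EG − F² = 36*u^2 + 36*v^2 + 1. Taking the positive square root: √(EG − F²) = sqrt(36*u^2 + 36*v^2 + 1). At (u, v) = (3/2, -1): sqrt(118).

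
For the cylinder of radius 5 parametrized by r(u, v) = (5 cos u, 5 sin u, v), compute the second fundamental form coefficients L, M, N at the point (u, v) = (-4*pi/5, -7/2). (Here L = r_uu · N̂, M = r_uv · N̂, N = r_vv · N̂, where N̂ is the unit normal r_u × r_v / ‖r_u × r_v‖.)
L = -5;  M = 0;  N = 0

Compute the unit normal N̂(u, v) = (cos(u), sin(u), 0), and the second partials r_uu, r_uv, r_vv. Take dot products:
  L(u, v) = r_uu · N̂ = -5,
  M(u, v) = r_uv · N̂ = 0,
  N(u, v) = r_vv · N̂ = 0.
Evaluating at (u, v) = (-4*pi/5, -7/2):
  L = -5, M = 0, N = 0.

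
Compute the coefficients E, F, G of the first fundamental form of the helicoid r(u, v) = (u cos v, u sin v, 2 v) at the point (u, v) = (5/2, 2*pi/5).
E = 1;  F = 0;  G = 41/4

Partials: r_u = (cos(v), sin(v), 0), r_v = (-u*sin(v), u*cos(v), 2). As functions of (u, v):
  E = r_u · r_u = 1,
  F = r_u · r_v = 0,
  G = r_v · r_v = u^2 + 4.
Evaluating at (u, v) = (5/2, 2*pi/5): E = 1, F = 0, G = 41/4.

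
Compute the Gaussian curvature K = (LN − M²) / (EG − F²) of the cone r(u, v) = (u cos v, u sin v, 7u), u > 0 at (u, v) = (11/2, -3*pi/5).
K = 0

Coefficients of the first fundamental form: E = 50, F = 0, G = u^2.
Coefficients of the second fundamental form: L = 0, M = 0, N = 7*sqrt(2)*u^2/(10*Abs(u)).
Assemble K = (LN − M²)/(EG − F²) = 0. At (u, v) = (11/2, -3*pi/5): K = 0.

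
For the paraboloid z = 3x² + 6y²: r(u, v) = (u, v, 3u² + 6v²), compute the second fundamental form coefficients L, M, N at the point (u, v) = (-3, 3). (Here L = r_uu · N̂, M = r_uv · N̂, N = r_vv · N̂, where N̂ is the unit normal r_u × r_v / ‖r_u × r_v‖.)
L = 6*sqrt(1621)/1621;  M = 0;  N = 12*sqrt(1621)/1621

Compute the unit normal N̂(u, v) = (-6*u/sqrt(36*u^2 + 144*v^2 + 1), -12*v/sqrt(36*u^2 + 144*v^2 + 1), 1/sqrt(36*u^2 + 144*v^2 + 1)), and the second partials r_uu, r_uv, r_vv. Take dot products:
  L(u, v) = r_uu · N̂ = 6/sqrt(36*u^2 + 144*v^2 + 1),
  M(u, v) = r_uv · N̂ = 0,
  N(u, v) = r_vv · N̂ = 12/sqrt(36*u^2 + 144*v^2 + 1).
Evaluating at (u, v) = (-3, 3):
  L = 6*sqrt(1621)/1621, M = 0, N = 12*sqrt(1621)/1621.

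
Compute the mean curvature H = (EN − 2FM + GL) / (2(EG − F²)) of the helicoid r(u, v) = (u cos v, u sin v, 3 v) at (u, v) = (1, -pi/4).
H = 0

With E = 1, F = 0, G = u^2 + 9, L = 0, M = -3/sqrt(u^2 + 9), N = 0, assemble
  H = (EN − 2FM + GL) / (2(EG − F²)) = 0.
At (u, v) = (1, -pi/4): H = 0.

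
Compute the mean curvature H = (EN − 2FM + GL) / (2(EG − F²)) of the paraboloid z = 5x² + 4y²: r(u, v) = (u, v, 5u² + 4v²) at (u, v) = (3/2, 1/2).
H = 989*sqrt(2)/5324

With E = 100*u^2 + 1, F = 80*u*v, G = 64*v^2 + 1, L = 10/sqrt(100*u^2 + 64*v^2 + 1), M = 0, N = 8/sqrt(100*u^2 + 64*v^2 + 1), assemble
  H = (EN − 2FM + GL) / (2(EG − F²)) = (400*u^2 + 320*v^2 + 9)/(100*u^2 + 64*v^2 + 1)^(3/2).
At (u, v) = (3/2, 1/2): H = 989*sqrt(2)/5324.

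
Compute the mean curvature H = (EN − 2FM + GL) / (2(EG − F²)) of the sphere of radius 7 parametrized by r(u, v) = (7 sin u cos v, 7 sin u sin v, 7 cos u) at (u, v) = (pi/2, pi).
H = -1/7

With E = 49, F = 0, G = 49*sin(u)^2, L = -7*sin(u)/Abs(sin(u)), M = 0, N = -7*sin(u)^3/Abs(sin(u)), assemble
  H = (EN − 2FM + GL) / (2(EG − F²)) = -sin(u)/(7*Abs(sin(u))).
At (u, v) = (pi/2, pi): H = -1/7.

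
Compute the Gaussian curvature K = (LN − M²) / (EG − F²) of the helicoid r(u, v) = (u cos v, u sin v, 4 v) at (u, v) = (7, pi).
K = -16/4225

Coefficients of the first fundamental form: E = 1, F = 0, G = u^2 + 16.
Coefficients of the second fundamental form: L = 0, M = -4/sqrt(u^2 + 16), N = 0.
Assemble K = (LN − M²)/(EG − F²) = -16/(u^2 + 16)^2. At (u, v) = (7, pi): K = -16/4225.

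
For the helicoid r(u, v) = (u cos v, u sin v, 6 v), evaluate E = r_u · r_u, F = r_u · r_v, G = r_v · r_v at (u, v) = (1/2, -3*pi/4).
E = 1;  F = 0;  G = 145/4

Partials: r_u = (cos(v), sin(v), 0), r_v = (-u*sin(v), u*cos(v), 6). As functions of (u, v):
  E = r_u · r_u = 1,
  F = r_u · r_v = 0,
  G = r_v · r_v = u^2 + 36.
Evaluating at (u, v) = (1/2, -3*pi/4): E = 1, F = 0, G = 145/4.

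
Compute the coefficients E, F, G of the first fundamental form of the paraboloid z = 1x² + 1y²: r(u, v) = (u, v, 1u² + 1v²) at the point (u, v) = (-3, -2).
E = 37;  F = 24;  G = 17

Partials: r_u = (1, 0, 2*u), r_v = (0, 1, 2*v). As functions of (u, v):
  E = r_u · r_u = 4*u^2 + 1,
  F = r_u · r_v = 4*u*v,
  G = r_v · r_v = 4*v^2 + 1.
Evaluating at (u, v) = (-3, -2): E = 37, F = 24, G = 17.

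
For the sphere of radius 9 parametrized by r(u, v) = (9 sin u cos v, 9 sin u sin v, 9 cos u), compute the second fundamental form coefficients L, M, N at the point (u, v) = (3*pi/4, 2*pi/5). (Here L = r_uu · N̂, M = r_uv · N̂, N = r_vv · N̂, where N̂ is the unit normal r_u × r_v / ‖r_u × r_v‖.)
L = -9;  M = 0;  N = -9/2

Compute the unit normal N̂(u, v) = (sin(u)^2*cos(v)/Abs(sin(u)), sin(u)^2*sin(v)/Abs(sin(u)), sin(2*u)/(2*Abs(sin(u)))), and the second partials r_uu, r_uv, r_vv. Take dot products:
  L(u, v) = r_uu · N̂ = -9*sin(u)/Abs(sin(u)),
  M(u, v) = r_uv · N̂ = 0,
  N(u, v) = r_vv · N̂ = -9*sin(u)^3/Abs(sin(u)).
Evaluating at (u, v) = (3*pi/4, 2*pi/5):
  L = -9, M = 0, N = -9/2.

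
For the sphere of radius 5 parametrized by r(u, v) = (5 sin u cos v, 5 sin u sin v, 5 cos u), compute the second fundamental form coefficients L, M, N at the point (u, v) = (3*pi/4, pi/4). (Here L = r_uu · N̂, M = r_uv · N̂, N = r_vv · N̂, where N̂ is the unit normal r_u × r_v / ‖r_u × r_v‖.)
L = -5;  M = 0;  N = -5/2

Compute the unit normal N̂(u, v) = (sin(u)^2*cos(v)/Abs(sin(u)), sin(u)^2*sin(v)/Abs(sin(u)), sin(2*u)/(2*Abs(sin(u)))), and the second partials r_uu, r_uv, r_vv. Take dot products:
  L(u, v) = r_uu · N̂ = -5*sin(u)/Abs(sin(u)),
  M(u, v) = r_uv · N̂ = 0,
  N(u, v) = r_vv · N̂ = -5*sin(u)^3/Abs(sin(u)).
Evaluating at (u, v) = (3*pi/4, pi/4):
  L = -5, M = 0, N = -5/2.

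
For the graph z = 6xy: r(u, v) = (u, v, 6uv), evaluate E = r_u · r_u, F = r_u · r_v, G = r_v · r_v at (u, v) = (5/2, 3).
E = 325;  F = 270;  G = 226

Partials: r_u = (1, 0, 6*v), r_v = (0, 1, 6*u). As functions of (u, v):
  E = r_u · r_u = 36*v^2 + 1,
  F = r_u · r_v = 36*u*v,
  G = r_v · r_v = 36*u^2 + 1.
Evaluating at (u, v) = (5/2, 3): E = 325, F = 270, G = 226.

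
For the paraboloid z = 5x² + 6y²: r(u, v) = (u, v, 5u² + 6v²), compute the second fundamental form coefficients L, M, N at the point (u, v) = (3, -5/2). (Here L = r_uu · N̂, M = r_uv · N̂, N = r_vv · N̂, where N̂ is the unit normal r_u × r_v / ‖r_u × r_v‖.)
L = 10*sqrt(1801)/1801;  M = 0;  N = 12*sqrt(1801)/1801

Compute the unit normal N̂(u, v) = (-10*u/sqrt(100*u^2 + 144*v^2 + 1), -12*v/sqrt(100*u^2 + 144*v^2 + 1), 1/sqrt(100*u^2 + 144*v^2 + 1)), and the second partials r_uu, r_uv, r_vv. Take dot products:
  L(u, v) = r_uu · N̂ = 10/sqrt(100*u^2 + 144*v^2 + 1),
  M(u, v) = r_uv · N̂ = 0,
  N(u, v) = r_vv · N̂ = 12/sqrt(100*u^2 + 144*v^2 + 1).
Evaluating at (u, v) = (3, -5/2):
  L = 10*sqrt(1801)/1801, M = 0, N = 12*sqrt(1801)/1801.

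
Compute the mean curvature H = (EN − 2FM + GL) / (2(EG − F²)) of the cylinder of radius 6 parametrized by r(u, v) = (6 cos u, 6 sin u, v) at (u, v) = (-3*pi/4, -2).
H = -1/12

With E = 36, F = 0, G = 1, L = -6, M = 0, N = 0, assemble
  H = (EN − 2FM + GL) / (2(EG − F²)) = -1/12.
At (u, v) = (-3*pi/4, -2): H = -1/12.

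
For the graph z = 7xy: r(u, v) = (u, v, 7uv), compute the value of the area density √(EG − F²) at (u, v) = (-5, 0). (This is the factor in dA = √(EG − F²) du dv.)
√(EG − F²)|_{(-5, 0)} = sqrt(1226)

E = 49*v^2 + 1, F = 49*u*v, G = 49*u^2 + 1, so EG − F² = 49*u^2 + 49*v^2 + 1. Taking the positive square root: √(EG − F²) = sqrt(49*u^2 + 49*v^2 + 1). At (u, v) = (-5, 0): sqrt(1226).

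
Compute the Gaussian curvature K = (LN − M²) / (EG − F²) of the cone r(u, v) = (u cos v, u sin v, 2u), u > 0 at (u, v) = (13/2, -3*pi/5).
K = 0

Coefficients of the first fundamental form: E = 5, F = 0, G = u^2.
Coefficients of the second fundamental form: L = 0, M = 0, N = 2*sqrt(5)*u^2/(5*Abs(u)).
Assemble K = (LN − M²)/(EG − F²) = 0. At (u, v) = (13/2, -3*pi/5): K = 0.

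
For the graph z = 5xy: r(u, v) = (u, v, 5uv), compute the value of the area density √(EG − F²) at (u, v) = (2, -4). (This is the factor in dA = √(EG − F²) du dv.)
√(EG − F²)|_{(2, -4)} = sqrt(501)

E = 25*v^2 + 1, F = 25*u*v, G = 25*u^2 + 1, so EG − F² = 25*u^2 + 25*v^2 + 1. Taking the positive square root: √(EG − F²) = sqrt(25*u^2 + 25*v^2 + 1). At (u, v) = (2, -4): sqrt(501).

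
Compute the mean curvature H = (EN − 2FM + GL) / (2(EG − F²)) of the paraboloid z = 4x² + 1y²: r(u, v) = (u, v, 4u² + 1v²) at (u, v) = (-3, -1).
H = 597*sqrt(581)/337561

With E = 64*u^2 + 1, F = 16*u*v, G = 4*v^2 + 1, L = 8/sqrt(64*u^2 + 4*v^2 + 1), M = 0, N = 2/sqrt(64*u^2 + 4*v^2 + 1), assemble
  H = (EN − 2FM + GL) / (2(EG − F²)) = (64*u^2 + 16*v^2 + 5)/(64*u^2 + 4*v^2 + 1)^(3/2).
At (u, v) = (-3, -1): H = 597*sqrt(581)/337561.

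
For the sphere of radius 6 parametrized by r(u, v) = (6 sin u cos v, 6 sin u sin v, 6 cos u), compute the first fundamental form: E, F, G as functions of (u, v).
E = 36;  F = 0;  G = 36*sin(u)^2

Compute partials: r_u = (6*cos(u)*cos(v), 6*sin(v)*cos(u), -6*sin(u)), r_v = (-6*sin(u)*sin(v), 6*sin(u)*cos(v), 0). Then
  E = r_u · r_u = 36,
  F = r_u · r_v = 0,
  G = r_v · r_v = 36*sin(u)^2.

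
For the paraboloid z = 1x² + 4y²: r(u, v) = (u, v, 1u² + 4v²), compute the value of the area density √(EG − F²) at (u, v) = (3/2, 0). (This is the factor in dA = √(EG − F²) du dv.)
√(EG − F²)|_{(3/2, 0)} = sqrt(10)

E = 4*u^2 + 1, F = 16*u*v, G = 64*v^2 + 1, so EG − F² = 4*u^2 + 64*v^2 + 1. Taking the positive square root: √(EG − F²) = sqrt(4*u^2 + 64*v^2 + 1). At (u, v) = (3/2, 0): sqrt(10).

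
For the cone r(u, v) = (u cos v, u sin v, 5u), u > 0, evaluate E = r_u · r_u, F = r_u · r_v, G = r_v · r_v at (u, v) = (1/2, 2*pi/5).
E = 26;  F = 0;  G = 1/4

Partials: r_u = (cos(v), sin(v), 5), r_v = (-u*sin(v), u*cos(v), 0). As functions of (u, v):
  E = r_u · r_u = 26,
  F = r_u · r_v = 0,
  G = r_v · r_v = u^2.
Evaluating at (u, v) = (1/2, 2*pi/5): E = 26, F = 0, G = 1/4.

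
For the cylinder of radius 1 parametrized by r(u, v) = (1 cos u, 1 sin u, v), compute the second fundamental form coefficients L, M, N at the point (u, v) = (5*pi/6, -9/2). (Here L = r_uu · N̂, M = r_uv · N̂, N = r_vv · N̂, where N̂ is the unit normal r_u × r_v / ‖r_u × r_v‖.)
L = -1;  M = 0;  N = 0

Compute the unit normal N̂(u, v) = (cos(u), sin(u), 0), and the second partials r_uu, r_uv, r_vv. Take dot products:
  L(u, v) = r_uu · N̂ = -1,
  M(u, v) = r_uv · N̂ = 0,
  N(u, v) = r_vv · N̂ = 0.
Evaluating at (u, v) = (5*pi/6, -9/2):
  L = -1, M = 0, N = 0.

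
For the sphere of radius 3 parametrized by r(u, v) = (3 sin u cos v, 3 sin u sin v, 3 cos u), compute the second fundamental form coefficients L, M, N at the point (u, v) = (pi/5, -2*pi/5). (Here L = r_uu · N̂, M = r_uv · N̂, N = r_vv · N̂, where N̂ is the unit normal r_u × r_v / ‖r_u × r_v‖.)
L = -3;  M = 0;  N = -15/8 + 3*sqrt(5)/8

Compute the unit normal N̂(u, v) = (sin(u)^2*cos(v)/Abs(sin(u)), sin(u)^2*sin(v)/Abs(sin(u)), sin(2*u)/(2*Abs(sin(u)))), and the second partials r_uu, r_uv, r_vv. Take dot products:
  L(u, v) = r_uu · N̂ = -3*sin(u)/Abs(sin(u)),
  M(u, v) = r_uv · N̂ = 0,
  N(u, v) = r_vv · N̂ = -3*sin(u)^3/Abs(sin(u)).
Evaluating at (u, v) = (pi/5, -2*pi/5):
  L = -3, M = 0, N = -15/8 + 3*sqrt(5)/8.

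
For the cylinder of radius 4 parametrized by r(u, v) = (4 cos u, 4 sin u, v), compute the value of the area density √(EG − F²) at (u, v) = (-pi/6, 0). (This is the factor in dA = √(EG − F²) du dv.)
√(EG − F²)|_{(-pi/6, 0)} = 4

E = 16, F = 0, G = 1, so EG − F² = 16. Taking the positive square root: √(EG − F²) = 4. At (u, v) = (-pi/6, 0): 4.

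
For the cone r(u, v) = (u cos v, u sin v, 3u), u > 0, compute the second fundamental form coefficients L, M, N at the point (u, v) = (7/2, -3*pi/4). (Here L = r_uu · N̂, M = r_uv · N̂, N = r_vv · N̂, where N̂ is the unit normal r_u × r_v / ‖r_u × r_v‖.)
L = 0;  M = 0;  N = 21*sqrt(10)/20

Compute the unit normal N̂(u, v) = (-3*sqrt(10)*u*cos(v)/(10*Abs(u)), -3*sqrt(10)*u*sin(v)/(10*Abs(u)), sqrt(10)*u/(10*Abs(u))), and the second partials r_uu, r_uv, r_vv. Take dot products:
  L(u, v) = r_uu · N̂ = 0,
  M(u, v) = r_uv · N̂ = 0,
  N(u, v) = r_vv · N̂ = 3*sqrt(10)*u^2/(10*Abs(u)).
Evaluating at (u, v) = (7/2, -3*pi/4):
  L = 0, M = 0, N = 21*sqrt(10)/20.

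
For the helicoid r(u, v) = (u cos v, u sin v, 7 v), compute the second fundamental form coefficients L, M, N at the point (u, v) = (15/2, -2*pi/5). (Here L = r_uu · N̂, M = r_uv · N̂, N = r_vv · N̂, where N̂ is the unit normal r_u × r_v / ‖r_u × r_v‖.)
L = 0;  M = -14*sqrt(421)/421;  N = 0

Compute the unit normal N̂(u, v) = (7*sin(v)/sqrt(u^2 + 49), -7*cos(v)/sqrt(u^2 + 49), u/sqrt(u^2 + 49)), and the second partials r_uu, r_uv, r_vv. Take dot products:
  L(u, v) = r_uu · N̂ = 0,
  M(u, v) = r_uv · N̂ = -7/sqrt(u^2 + 49),
  N(u, v) = r_vv · N̂ = 0.
Evaluating at (u, v) = (15/2, -2*pi/5):
  L = 0, M = -14*sqrt(421)/421, N = 0.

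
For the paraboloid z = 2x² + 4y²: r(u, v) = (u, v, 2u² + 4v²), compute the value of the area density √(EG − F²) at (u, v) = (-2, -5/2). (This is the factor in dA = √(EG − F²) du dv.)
√(EG − F²)|_{(-2, -5/2)} = sqrt(465)

E = 16*u^2 + 1, F = 32*u*v, G = 64*v^2 + 1, so EG − F² = 16*u^2 + 64*v^2 + 1. Taking the positive square root: √(EG − F²) = sqrt(16*u^2 + 64*v^2 + 1). At (u, v) = (-2, -5/2): sqrt(465).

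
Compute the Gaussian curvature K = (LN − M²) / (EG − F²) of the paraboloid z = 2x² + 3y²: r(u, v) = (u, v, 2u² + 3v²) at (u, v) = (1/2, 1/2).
K = 6/49

Coefficients of the first fundamental form: E = 16*u^2 + 1, F = 24*u*v, G = 36*v^2 + 1.
Coefficients of the second fundamental form: L = 4/sqrt(16*u^2 + 36*v^2 + 1), M = 0, N = 6/sqrt(16*u^2 + 36*v^2 + 1).
Assemble K = (LN − M²)/(EG − F²) = 24/(256*u^4 + 1152*u^2*v^2 + 32*u^2 + 1296*v^4 + 72*v^2 + 1). At (u, v) = (1/2, 1/2): K = 6/49.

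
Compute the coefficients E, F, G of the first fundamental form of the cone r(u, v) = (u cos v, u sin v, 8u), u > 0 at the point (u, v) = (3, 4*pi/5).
E = 65;  F = 0;  G = 9

Partials: r_u = (cos(v), sin(v), 8), r_v = (-u*sin(v), u*cos(v), 0). As functions of (u, v):
  E = r_u · r_u = 65,
  F = r_u · r_v = 0,
  G = r_v · r_v = u^2.
Evaluating at (u, v) = (3, 4*pi/5): E = 65, F = 0, G = 9.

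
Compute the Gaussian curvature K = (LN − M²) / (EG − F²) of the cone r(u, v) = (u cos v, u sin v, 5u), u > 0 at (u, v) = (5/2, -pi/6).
K = 0

Coefficients of the first fundamental form: E = 26, F = 0, G = u^2.
Coefficients of the second fundamental form: L = 0, M = 0, N = 5*sqrt(26)*u^2/(26*Abs(u)).
Assemble K = (LN − M²)/(EG − F²) = 0. At (u, v) = (5/2, -pi/6): K = 0.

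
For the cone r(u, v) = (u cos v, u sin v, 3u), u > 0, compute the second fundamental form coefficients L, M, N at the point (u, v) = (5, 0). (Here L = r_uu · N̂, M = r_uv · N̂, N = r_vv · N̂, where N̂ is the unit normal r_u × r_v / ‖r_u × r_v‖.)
L = 0;  M = 0;  N = 3*sqrt(10)/2

Compute the unit normal N̂(u, v) = (-3*sqrt(10)*u*cos(v)/(10*Abs(u)), -3*sqrt(10)*u*sin(v)/(10*Abs(u)), sqrt(10)*u/(10*Abs(u))), and the second partials r_uu, r_uv, r_vv. Take dot products:
  L(u, v) = r_uu · N̂ = 0,
  M(u, v) = r_uv · N̂ = 0,
  N(u, v) = r_vv · N̂ = 3*sqrt(10)*u^2/(10*Abs(u)).
Evaluating at (u, v) = (5, 0):
  L = 0, M = 0, N = 3*sqrt(10)/2.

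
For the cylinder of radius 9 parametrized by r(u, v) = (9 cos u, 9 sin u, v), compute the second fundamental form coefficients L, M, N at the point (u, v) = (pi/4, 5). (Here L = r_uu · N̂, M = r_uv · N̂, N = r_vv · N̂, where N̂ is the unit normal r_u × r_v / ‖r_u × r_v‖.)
L = -9;  M = 0;  N = 0

Compute the unit normal N̂(u, v) = (cos(u), sin(u), 0), and the second partials r_uu, r_uv, r_vv. Take dot products:
  L(u, v) = r_uu · N̂ = -9,
  M(u, v) = r_uv · N̂ = 0,
  N(u, v) = r_vv · N̂ = 0.
Evaluating at (u, v) = (pi/4, 5):
  L = -9, M = 0, N = 0.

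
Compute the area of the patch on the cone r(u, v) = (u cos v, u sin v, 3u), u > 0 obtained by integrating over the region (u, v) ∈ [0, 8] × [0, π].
Area = 32*sqrt(10)*pi

Area = ∫∫ √(EG − F²) du dv with √(EG − F²) = sqrt(10)*Abs(u). Integrating over [0, 8] × [0, π] gives 32*sqrt(10)*pi.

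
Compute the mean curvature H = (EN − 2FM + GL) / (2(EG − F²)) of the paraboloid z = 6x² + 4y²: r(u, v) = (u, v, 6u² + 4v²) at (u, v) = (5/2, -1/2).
H = 3706*sqrt(917)/840889

With E = 144*u^2 + 1, F = 96*u*v, G = 64*v^2 + 1, L = 12/sqrt(144*u^2 + 64*v^2 + 1), M = 0, N = 8/sqrt(144*u^2 + 64*v^2 + 1), assemble
  H = (EN − 2FM + GL) / (2(EG − F²)) = 2*(288*u^2 + 192*v^2 + 5)/(144*u^2 + 64*v^2 + 1)^(3/2).
At (u, v) = (5/2, -1/2): H = 3706*sqrt(917)/840889.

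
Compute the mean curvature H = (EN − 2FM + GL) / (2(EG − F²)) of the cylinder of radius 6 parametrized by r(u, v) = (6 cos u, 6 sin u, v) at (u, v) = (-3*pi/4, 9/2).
H = -1/12

With E = 36, F = 0, G = 1, L = -6, M = 0, N = 0, assemble
  H = (EN − 2FM + GL) / (2(EG − F²)) = -1/12.
At (u, v) = (-3*pi/4, 9/2): H = -1/12.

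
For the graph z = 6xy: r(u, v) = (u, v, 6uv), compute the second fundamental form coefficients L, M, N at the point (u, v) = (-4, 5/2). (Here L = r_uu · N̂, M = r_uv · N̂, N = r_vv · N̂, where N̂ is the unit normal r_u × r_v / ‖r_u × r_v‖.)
L = 0;  M = 3*sqrt(802)/401;  N = 0

Compute the unit normal N̂(u, v) = (-6*v/sqrt(36*u^2 + 36*v^2 + 1), -6*u/sqrt(36*u^2 + 36*v^2 + 1), 1/sqrt(36*u^2 + 36*v^2 + 1)), and the second partials r_uu, r_uv, r_vv. Take dot products:
  L(u, v) = r_uu · N̂ = 0,
  M(u, v) = r_uv · N̂ = 6/sqrt(36*u^2 + 36*v^2 + 1),
  N(u, v) = r_vv · N̂ = 0.
Evaluating at (u, v) = (-4, 5/2):
  L = 0, M = 3*sqrt(802)/401, N = 0.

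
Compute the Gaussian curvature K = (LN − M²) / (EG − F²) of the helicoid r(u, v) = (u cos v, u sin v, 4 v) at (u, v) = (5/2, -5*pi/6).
K = -256/7921

Coefficients of the first fundamental form: E = 1, F = 0, G = u^2 + 16.
Coefficients of the second fundamental form: L = 0, M = -4/sqrt(u^2 + 16), N = 0.
Assemble K = (LN − M²)/(EG − F²) = -16/(u^2 + 16)^2. At (u, v) = (5/2, -5*pi/6): K = -256/7921.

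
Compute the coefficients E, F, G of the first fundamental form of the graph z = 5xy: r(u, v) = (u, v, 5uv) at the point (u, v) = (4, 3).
E = 226;  F = 300;  G = 401

Partials: r_u = (1, 0, 5*v), r_v = (0, 1, 5*u). As functions of (u, v):
  E = r_u · r_u = 25*v^2 + 1,
  F = r_u · r_v = 25*u*v,
  G = r_v · r_v = 25*u^2 + 1.
Evaluating at (u, v) = (4, 3): E = 226, F = 300, G = 401.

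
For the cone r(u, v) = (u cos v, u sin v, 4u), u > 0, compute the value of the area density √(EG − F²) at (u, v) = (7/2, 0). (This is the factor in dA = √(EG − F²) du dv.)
√(EG − F²)|_{(7/2, 0)} = 7*sqrt(17)/2

E = 17, F = 0, G = u^2, so EG − F² = 17*u^2. Taking the positive square root: √(EG − F²) = sqrt(17)*Abs(u). At (u, v) = (7/2, 0): 7*sqrt(17)/2.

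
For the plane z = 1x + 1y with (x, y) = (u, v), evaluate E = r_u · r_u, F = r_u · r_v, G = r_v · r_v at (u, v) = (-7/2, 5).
E = 2;  F = 1;  G = 2

Partials: r_u = (1, 0, 1), r_v = (0, 1, 1). As functions of (u, v):
  E = r_u · r_u = 2,
  F = r_u · r_v = 1,
  G = r_v · r_v = 2.
Evaluating at (u, v) = (-7/2, 5): E = 2, F = 1, G = 2.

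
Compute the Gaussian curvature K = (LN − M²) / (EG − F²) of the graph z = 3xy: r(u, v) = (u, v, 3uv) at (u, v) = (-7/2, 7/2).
K = -36/196249

Coefficients of the first fundamental form: E = 9*v^2 + 1, F = 9*u*v, G = 9*u^2 + 1.
Coefficients of the second fundamental form: L = 0, M = 3/sqrt(9*u^2 + 9*v^2 + 1), N = 0.
Assemble K = (LN − M²)/(EG − F²) = -9/(81*u^4 + 162*u^2*v^2 + 18*u^2 + 81*v^4 + 18*v^2 + 1). At (u, v) = (-7/2, 7/2): K = -36/196249.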